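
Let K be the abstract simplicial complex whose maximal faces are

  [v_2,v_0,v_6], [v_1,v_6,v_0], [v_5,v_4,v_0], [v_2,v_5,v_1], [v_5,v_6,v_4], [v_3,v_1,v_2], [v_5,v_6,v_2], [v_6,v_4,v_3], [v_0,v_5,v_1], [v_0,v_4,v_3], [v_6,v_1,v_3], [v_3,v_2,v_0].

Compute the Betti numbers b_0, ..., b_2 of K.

K has 7 vertices, 18 edges, 12 triangles.
rank ∂_0 = 0, rank ∂_1 = 6 ⇒ b_0 = 7 − 0 − 6 = 1; all invariant factors of ∂_1 are 1 so no torsion. So H_0 ≅ Z.
rank ∂_1 = 6, rank ∂_2 = 12 ⇒ b_1 = 18 − 6 − 12 = 0; ∂_2 has invariant factor(s) [2] giving torsion. So H_1 ≅ Z/2.
rank ∂_2 = 12, rank ∂_3 = 0 ⇒ b_2 = 12 − 12 − 0 = 0. So H_2 ≅ 0.

b_0 = 1, b_1 = 0, b_2 = 0.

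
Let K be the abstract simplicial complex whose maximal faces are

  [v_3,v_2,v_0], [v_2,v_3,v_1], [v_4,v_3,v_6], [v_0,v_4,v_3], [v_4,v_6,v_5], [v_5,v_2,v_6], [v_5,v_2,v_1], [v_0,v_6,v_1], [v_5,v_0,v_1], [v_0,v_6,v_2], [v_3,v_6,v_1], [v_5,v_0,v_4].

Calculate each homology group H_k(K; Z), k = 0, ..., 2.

H_0 = Z,  H_1 = Z/2,  H_2 = 0.

Order the vertices as v_0 < v_1 < v_2 < v_3 < v_4 < v_5 < v_6. Listing each simplex with vertices in this order, K has dimension 2 with simplices:

  0-simplices (7): [v_0], [v_1], [v_2], [v_3], [v_4], [v_5], [v_6]
  1-simplices (18): (18 of them)
  2-simplices (12): (12 of them)

Hence C_0 ≅ Z^7, C_1 ≅ Z^18, C_2 ≅ Z^12.

∂_1: C_1 → C_0 is given by ∂[p,q] = [q] − [p].
The 7×18 boundary matrix has rank 6 and Smith normal form diag(1,1,1,1,1,1).

The boundary map ∂_2: C_2 → C_1 maps a triangle to the signed sum of its edges. For instance
  ∂[v_1,v_2,v_5] = [v_2,v_5] − [v_1,v_5] + [v_1,v_2],
  ∂[v_2,v_5,v_6] = [v_5,v_6] − [v_2,v_6] + [v_2,v_5].
As a 18×12 matrix over Z this has rank 12, with invariant factors (1,1,1,1,1,1,1,1,1,1,1,2).

From H_k ≅ ker(∂_k) / im(∂_{k+1}) we obtain:

  H_0: rank C_0 − rank ∂_1 = 7 − 6 = 1, and the invariant factors of ∂_1 are all 1, so H_0 ≅ Z.
  H_1: rank ker ∂_1 − rank ∂_2 = (18 − 6) − 12 = 0, and ∂_2 has invariant factor 2 > 1, so H_1 ≅ Z/2.
  H_2: rank ker ∂_2 − rank ∂_3 = (12 − 12) − 0 = 0, and there is no ∂_3, so H_2 ≅ 0.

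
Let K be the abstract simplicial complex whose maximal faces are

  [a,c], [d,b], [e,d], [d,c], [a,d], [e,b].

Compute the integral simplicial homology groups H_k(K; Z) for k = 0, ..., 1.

Order the vertices as a < b < c < d < e. Listing each simplex with vertices in this order, K has dimension 1 with simplices:

  0-simplices (5): a, b, c, d, e
  1-simplices (6): ac, ad, bd, be, cd, de

Hence C_0 ≅ Z^5, C_1 ≅ Z^6.

Boundary ∂_1: C_1 → C_0 sends each edge [p,q] (with p < q) to q − p. For instance
  ∂cd = d − c.
This gives a 5×6 integer matrix of rank 4; reducing to Smith normal form yields diagonal entries (1,1,1,1).

From H_k ≅ ker(∂_k) / im(∂_{k+1}) we obtain:

  H_0: rank C_0 − rank ∂_1 = 5 − 4 = 1, and the invariant factors of ∂_1 are all 1, so H_0 ≅ Z.
  H_1: rank ker ∂_1 − rank ∂_2 = (6 − 4) − 0 = 2, and there is no ∂_2, so H_1 ≅ Z^2.

As a check, the Euler characteristic is 5 − 6 = -1, which agrees with 1 − 2 = -1.

H_0 = Z,  H_1 = Z^2.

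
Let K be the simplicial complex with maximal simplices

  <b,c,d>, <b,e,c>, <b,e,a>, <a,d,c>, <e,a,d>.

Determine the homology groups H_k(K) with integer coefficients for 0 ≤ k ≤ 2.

Order the vertices as a < b < c < d < e. Listing each simplex with vertices in this order, K has dimension 2 with simplices:

  0-simplices (5): a, b, c, d, e
  1-simplices (10): ab, ac, ad, ae, bc, bd, be, cd, ce, de
  2-simplices (5): abe, acd, ade, bcd, bce

so the chain groups are C_0 ≅ Z^5, C_1 ≅ Z^10, C_2 ≅ Z^5.

∂_1: C_1 → C_0 sends each edge [p,q] (with p < q) to q − p.
As a 5×10 matrix over Z this has rank 4, with invariant factors (1,1,1,1).

Boundary ∂_2: C_2 → C_1 maps a triangle to the signed sum of its edges. For instance
  ∂ade = de − ae + ad,
  ∂abe = be − ae + ab.
The resulting 10×5 matrix has rank 5, and its Smith normal form has invariant factors (1,1,1,1,1).

Now H_k = ker ∂_k / im ∂_{k+1}, so:

  H_0: rank C_0 − rank ∂_1 = 5 − 4 = 1, and the invariant factors of ∂_1 are all 1, so H_0 = Z.
  H_1: rank ker ∂_1 − rank ∂_2 = (10 − 4) − 5 = 1, and the invariant factors of ∂_2 are all 1, so H_1 = Z.
  H_2: rank ker ∂_2 − rank ∂_3 = (5 − 5) − 0 = 0, and there is no ∂_3, so H_2 = 0.

H_0 ≅ Z,  H_1 ≅ Z,  H_2 = 0.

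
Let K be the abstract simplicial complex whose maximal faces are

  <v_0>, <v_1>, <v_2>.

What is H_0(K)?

Order the vertices as v_0 < v_1 < v_2. Listing each simplex with vertices in this order, K has dimension 0 with simplices:

  0-simplices (3): [v_0], [v_1], [v_2]

giving chain groups C_0 ≅ Z^3.

Computing H_k = (kernel of ∂_k) / (image of ∂_{k+1}):

  H_0: rank C_0 − rank ∂_1 = 3 − 0 = 3, and there is no ∂_1, so H_0 = Z^3.

H_0 ≅ Z^3.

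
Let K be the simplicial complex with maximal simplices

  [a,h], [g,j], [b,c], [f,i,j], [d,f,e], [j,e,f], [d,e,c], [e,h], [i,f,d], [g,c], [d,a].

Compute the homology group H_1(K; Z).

H_1 ≅ Z^2.

Take the total order a < b < c < d < e < f < g < h < i < j on the vertex set. Then K (dimension 2) consists of the simplices:

  0-simplices (10): a, b, c, d, e, f, g, h, i, j
  1-simplices (16): ad, ah, bc, cd, ce, cg, de, df, di, ef, eh, ej, fi, fj, gj, ij
  2-simplices (5): cde, def, dfi, efj, fij

giving chain groups C_0 ≅ Z^10, C_1 ≅ Z^16, C_2 ≅ Z^5.

∂_1: C_1 → C_0 is given by ∂[p,q] = [q] − [p]. For instance
  ∂df = f − d.
As a 10×16 matrix over Z this has rank 9, with invariant factors (1,1,1,1,1,1,1,1,1).

The boundary map ∂_2: C_2 → C_1 acts by ∂[p,q,r] = [q,r] − [p,r] + [p,q]. For instance
  ∂fij = ij − fj + fi,
  ∂efj = fj − ej + ef.
The 16×5 boundary matrix has rank 5 and Smith normal form diag(1,1,1,1,1).

Now H_k = ker ∂_k / im ∂_{k+1}, so:

  H_1: rank ker ∂_1 − rank ∂_2 = (16 − 9) − 5 = 2, and the invariant factors of ∂_2 are all 1, so H_1 = Z^2.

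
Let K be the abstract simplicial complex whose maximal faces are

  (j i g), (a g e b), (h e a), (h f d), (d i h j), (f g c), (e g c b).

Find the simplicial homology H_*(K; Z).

H_0 = Z,  H_1 = Z^2,  H_2 = 0,  H_3 = 0.

Fix the vertex order a < b < c < d < e < f < g < h < i < j and write every simplex with vertices in increasing order. Then dim K = 3 and the simplices of K are:

  0-simplices (10): a, b, c, d, e, f, g, h, i, j
  1-simplices (23): ab, ae, ag, ah, bc, be, bg, ce, cf, cg, df, dh, di, dj, eg, eh, fg, fh, gi, gj, hi, hj, ij
  2-simplices (15): abe, abg, aeg, aeh, bce, bcg, beg, ceg, cfg, dfh, dhi, dhj, dij, gij, hij
  3-simplices (3): abeg, bceg, dhij

Hence C_0 ≅ Z^10, C_1 ≅ Z^23, C_2 ≅ Z^15, C_3 ≅ Z^3.

The boundary map ∂_1: C_1 → C_0 sends each edge [p,q] (with p < q) to q − p.
As a 10×23 matrix over Z this has rank 9, with invariant factors (1,1,1,1,1,1,1,1,1).

Boundary ∂_2: C_2 → C_1 sends each 2-simplex [p,q,r] to [q,r] − [p,r] + [p,q]. For instance
  ∂bcg = cg − bg + bc,
  ∂dfh = fh − dh + df.
The 23×15 boundary matrix has rank 12 and Smith normal form diag(1,1,1,1,1,1,1,1,1,1,1,1).

∂_3: C_3 → C_2 sends each 3-simplex σ to the alternating sum Σ_i (−1)^i (σ with its i-th vertex removed). For instance
  ∂abeg = beg − aeg + abg − abe,
  ∂bceg = ceg − beg + bcg − bce.
The resulting 15×3 matrix has rank 3, and its Smith normal form has invariant factors (1,1,1).

Computing H_k = (kernel of ∂_k) / (image of ∂_{k+1}):

  H_0: rank C_0 − rank ∂_1 = 10 − 9 = 1, and the invariant factors of ∂_1 are all 1, so H_0 = Z.
  H_1: rank ker ∂_1 − rank ∂_2 = (23 − 9) − 12 = 2, and the invariant factors of ∂_2 are all 1, so H_1 = Z^2.
  H_2: rank ker ∂_2 − rank ∂_3 = (15 − 12) − 3 = 0, and the invariant factors of ∂_3 are all 1, so H_2 = 0.
  H_3: rank ker ∂_3 − rank ∂_4 = (3 − 3) − 0 = 0, and there is no ∂_4, so H_3 = 0.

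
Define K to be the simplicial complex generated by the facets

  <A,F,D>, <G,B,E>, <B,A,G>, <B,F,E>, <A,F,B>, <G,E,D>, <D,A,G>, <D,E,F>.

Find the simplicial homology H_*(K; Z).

Fix the vertex order A < B < D < E < F < G and write every simplex with vertices in increasing order. Then dim K = 2 and the simplices of K are:

  0-simplices (6): A, B, D, E, F, G
  1-simplices (12): AB, AD, AF, AG, BE, BF, BG, DE, DF, DG, EF, EG
  2-simplices (8): ABF, ABG, ADF, ADG, BEF, BEG, DEF, DEG

Hence C_0 ≅ Z^6, C_1 ≅ Z^12, C_2 ≅ Z^8.

Boundary ∂_1: C_1 → C_0 sends each edge [p,q] (with p < q) to q − p. For instance
  ∂BE = E − B.
As a 6×12 matrix over Z this has rank 5, with invariant factors (1,1,1,1,1).

The boundary map ∂_2: C_2 → C_1 acts by ∂[p,q,r] = [q,r] − [p,r] + [p,q]. For instance
  ∂DEG = EG − DG + DE,
  ∂ADG = DG − AG + AD.
The 12×8 boundary matrix has rank 7 and Smith normal form diag(1,1,1,1,1,1,1).

Computing H_k = (kernel of ∂_k) / (image of ∂_{k+1}):

  H_0: rank C_0 − rank ∂_1 = 6 − 5 = 1, and the invariant factors of ∂_1 are all 1, so H_0 ≅ Z.
  H_1: rank ker ∂_1 − rank ∂_2 = (12 − 5) − 7 = 0, and the invariant factors of ∂_2 are all 1, so H_1 ≅ 0.
  H_2: rank ker ∂_2 − rank ∂_3 = (8 − 7) − 0 = 1, and there is no ∂_3, so H_2 ≅ Z.

H_0 ≅ Z,  H_1 = 0,  H_2 ≅ Z.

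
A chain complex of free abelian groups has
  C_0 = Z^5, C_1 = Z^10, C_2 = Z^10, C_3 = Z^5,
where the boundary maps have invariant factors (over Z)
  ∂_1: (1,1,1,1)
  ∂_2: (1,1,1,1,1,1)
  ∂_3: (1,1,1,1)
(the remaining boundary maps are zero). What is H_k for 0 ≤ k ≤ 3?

H_0 ≅ Z,  H_1 = 0,  H_2 = 0,  H_3 ≅ Z.

H_0: b_0 = 5 − 0 − 4 = 1; torsion from ∂_1 factors > 1: none. So H_0 ≅ Z.
H_1: b_1 = 10 − 4 − 6 = 0; torsion from ∂_2 factors > 1: none. So H_1 ≅ 0.
H_2: b_2 = 10 − 6 − 4 = 0; torsion from ∂_3 factors > 1: none. So H_2 ≅ 0.
H_3: b_3 = 5 − 4 − 0 = 1; torsion from ∂_4 factors > 1: none. So H_3 ≅ Z.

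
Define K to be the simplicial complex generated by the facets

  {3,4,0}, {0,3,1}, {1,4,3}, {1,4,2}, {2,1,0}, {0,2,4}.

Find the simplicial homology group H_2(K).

Order the vertices as 0 < 1 < 2 < 3 < 4. Listing each simplex with vertices in this order, K has dimension 2 with simplices:

  0-simplices (5): [0], [1], [2], [3], [4]
  1-simplices (9): [0,1], [0,2], [0,3], [0,4], [1,2], [1,3], [1,4], [2,4], [3,4]
  2-simplices (6): [0,1,2], [0,1,3], [0,2,4], [0,3,4], [1,2,4], [1,3,4]

giving chain groups C_0 ≅ Z^5, C_1 ≅ Z^9, C_2 ≅ Z^6.

Boundary ∂_1: C_1 → C_0 maps an edge to its endpoints' difference, ∂[p,q] = q − p. For instance
  ∂[3,4] = [4] − [3].
The 5×9 boundary matrix has rank 4 and Smith normal form diag(1,1,1,1).

The boundary map ∂_2: C_2 → C_1 maps a triangle to the signed sum of its edges. For instance
  ∂[0,1,3] = [1,3] − [0,3] + [0,1],
  ∂[0,3,4] = [3,4] − [0,4] + [0,3].
As a 9×6 matrix over Z this has rank 5, with invariant factors (1,1,1,1,1).

Reading off H_k = ker ∂_k / im ∂_{k+1}:

  H_2: rank ker ∂_2 − rank ∂_3 = (6 − 5) − 0 = 1, and there is no ∂_3, so H_2 ≅ Z.

H_2 = Z.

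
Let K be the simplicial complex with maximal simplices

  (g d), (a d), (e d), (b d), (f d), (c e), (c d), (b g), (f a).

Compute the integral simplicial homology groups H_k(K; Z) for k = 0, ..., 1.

Order the vertices as a < b < c < d < e < f < g. Listing each simplex with vertices in this order, K has dimension 1 with simplices:

  0-simplices (7): a, b, c, d, e, f, g
  1-simplices (9): ad, af, bd, bg, cd, ce, de, df, dg

so the chain groups are C_0 ≅ Z^7, C_1 ≅ Z^9.

The boundary map ∂_1: C_1 → C_0 is given by ∂[p,q] = [q] − [p].
The resulting 7×9 matrix has rank 6, and its Smith normal form has invariant factors (1,1,1,1,1,1).

Computing H_k = (kernel of ∂_k) / (image of ∂_{k+1}):

  H_0: rank C_0 − rank ∂_1 = 7 − 6 = 1, and the invariant factors of ∂_1 are all 1, so H_0 ≅ Z.
  H_1: rank ker ∂_1 − rank ∂_2 = (9 − 6) − 0 = 3, and there is no ∂_2, so H_1 ≅ Z^3.

As a check, the Euler characteristic is 7 − 9 = -2, which agrees with 1 − 3 = -2.

H_0 ≅ Z,  H_1 ≅ Z^3.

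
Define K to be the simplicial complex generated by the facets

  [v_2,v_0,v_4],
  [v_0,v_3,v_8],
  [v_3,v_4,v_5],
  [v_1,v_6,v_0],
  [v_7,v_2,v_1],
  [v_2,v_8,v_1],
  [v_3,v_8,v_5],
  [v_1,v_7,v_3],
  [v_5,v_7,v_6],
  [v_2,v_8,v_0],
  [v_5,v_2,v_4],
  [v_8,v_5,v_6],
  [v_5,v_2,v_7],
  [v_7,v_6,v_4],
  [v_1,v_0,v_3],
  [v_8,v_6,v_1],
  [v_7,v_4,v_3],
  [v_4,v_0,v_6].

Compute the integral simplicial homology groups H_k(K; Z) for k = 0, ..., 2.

Order the vertices as v_0 < v_1 < v_2 < v_3 < v_4 < v_5 < v_6 < v_7 < v_8. Listing each simplex with vertices in this order, K has dimension 2 with simplices:

  0-simplices (9): [v_0], [v_1], [v_2], [v_3], [v_4], [v_5], [v_6], [v_7], [v_8]
  1-simplices (27): (27 of them)
  2-simplices (18): (18 of them)

Hence C_0 ≅ Z^9, C_1 ≅ Z^27, C_2 ≅ Z^18.

Boundary ∂_1: C_1 → C_0 is given by ∂[p,q] = [q] − [p]. For instance
  ∂[v_3,v_7] = [v_7] − [v_3].
This gives a 9×27 integer matrix of rank 8; reducing to Smith normal form yields diagonal entries (1,1,1,1,1,1,1,1).

∂_2: C_2 → C_1 sends each 2-simplex [p,q,r] to [q,r] − [p,r] + [p,q]. For instance
  ∂[v_0,v_1,v_3] = [v_1,v_3] − [v_0,v_3] + [v_0,v_1],
  ∂[v_2,v_5,v_7] = [v_5,v_7] − [v_2,v_7] + [v_2,v_5].
The resulting 27×18 matrix has rank 18, and its Smith normal form has invariant factors (1,1,1,1,1,1,1,1,1,1,1,1,1,1,1,1,1,2).

Reading off H_k = ker ∂_k / im ∂_{k+1}:

  H_0: rank C_0 − rank ∂_1 = 9 − 8 = 1, and the invariant factors of ∂_1 are all 1, so H_0 = Z.
  H_1: rank ker ∂_1 − rank ∂_2 = (27 − 8) − 18 = 1, and ∂_2 has invariant factor 2 > 1, so H_1 = Z ⊕ Z/2.
  H_2: rank ker ∂_2 − rank ∂_3 = (18 − 18) − 0 = 0, and there is no ∂_3, so H_2 = 0.

As a check, the Euler characteristic is 9 − 27 + 18 = 0, which agrees with 1 − 1 + 0 = 0.

H_0 ≅ Z,  H_1 ≅ Z ⊕ Z/2,  H_2 = 0.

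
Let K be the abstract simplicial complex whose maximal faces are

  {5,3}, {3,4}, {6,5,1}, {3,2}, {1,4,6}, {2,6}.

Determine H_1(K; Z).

Take the total order 1 < 2 < 3 < 4 < 5 < 6 on the vertex set. Then K (dimension 2) consists of the simplices:

  0-simplices (6): [1], [2], [3], [4], [5], [6]
  1-simplices (9): [1,4], [1,5], [1,6], [2,3], [2,6], [3,4], [3,5], [4,6], [5,6]
  2-simplices (2): [1,4,6], [1,5,6]

Hence C_0 ≅ Z^6, C_1 ≅ Z^9, C_2 ≅ Z^2.

The boundary map ∂_1: C_1 → C_0 maps an edge to its endpoints' difference, ∂[p,q] = q − p. For instance
  ∂[2,3] = [3] − [2].
This gives a 6×9 integer matrix of rank 5; reducing to Smith normal form yields diagonal entries (1,1,1,1,1).

The boundary map ∂_2: C_2 → C_1 sends each 2-simplex [p,q,r] to [q,r] − [p,r] + [p,q]. For instance
  ∂[1,5,6] = [5,6] − [1,6] + [1,5],
  ∂[1,4,6] = [4,6] − [1,6] + [1,4].
The 9×2 boundary matrix has rank 2 and Smith normal form diag(1,1).

Now H_k = ker ∂_k / im ∂_{k+1}, so:

  H_1: rank ker ∂_1 − rank ∂_2 = (9 − 5) − 2 = 2, and the invariant factors of ∂_2 are all 1, so H_1 = Z^2.

H_1 = Z^2.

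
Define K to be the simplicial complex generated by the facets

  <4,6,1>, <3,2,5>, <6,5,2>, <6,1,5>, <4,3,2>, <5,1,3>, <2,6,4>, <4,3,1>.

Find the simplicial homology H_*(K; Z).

H_0 = Z,  H_1 = 0,  H_2 = Z.

We work with the vertex ordering 1 < 2 < 3 < 4 < 5 < 6. The simplices of K, each written with vertices in increasing order, are:

  0-simplices (6): [1], [2], [3], [4], [5], [6]
  1-simplices (12): [1,3], [1,4], [1,5], [1,6], [2,3], [2,4], [2,5], [2,6], [3,4], [3,5], [4,6], [5,6]
  2-simplices (8): [1,3,4], [1,3,5], [1,4,6], [1,5,6], [2,3,4], [2,3,5], [2,4,6], [2,5,6]

Hence C_0 ≅ Z^6, C_1 ≅ Z^12, C_2 ≅ Z^8.

Boundary ∂_1: C_1 → C_0 sends each edge [p,q] (with p < q) to q − p. For instance
  ∂[5,6] = [6] − [5].
This gives a 6×12 integer matrix of rank 5; reducing to Smith normal form yields diagonal entries (1,1,1,1,1).

Boundary ∂_2: C_2 → C_1 acts by ∂[p,q,r] = [q,r] − [p,r] + [p,q]. For instance
  ∂[2,3,5] = [3,5] − [2,5] + [2,3],
  ∂[1,3,4] = [3,4] − [1,4] + [1,3].
This gives a 12×8 integer matrix of rank 7; reducing to Smith normal form yields diagonal entries (1,1,1,1,1,1,1).

Computing H_k = (kernel of ∂_k) / (image of ∂_{k+1}):

  H_0: rank C_0 − rank ∂_1 = 6 − 5 = 1, and the invariant factors of ∂_1 are all 1, so H_0 ≅ Z.
  H_1: rank ker ∂_1 − rank ∂_2 = (12 − 5) − 7 = 0, and the invariant factors of ∂_2 are all 1, so H_1 ≅ 0.
  H_2: rank ker ∂_2 − rank ∂_3 = (8 − 7) − 0 = 1, and there is no ∂_3, so H_2 ≅ Z.

As a check, the Euler characteristic is 6 − 12 + 8 = 2, which agrees with 1 − 0 + 1 = 2.
(K is a triangulation of the 2-sphere S^2.)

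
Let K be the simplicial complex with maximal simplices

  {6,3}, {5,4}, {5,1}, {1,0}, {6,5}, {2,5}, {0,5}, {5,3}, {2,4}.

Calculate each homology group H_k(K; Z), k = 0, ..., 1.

H_0 = Z,  H_1 = Z^3.

We work with the vertex ordering 0 < 1 < 2 < 3 < 4 < 5 < 6. The simplices of K, each written with vertices in increasing order, are:

  0-simplices (7): [0], [1], [2], [3], [4], [5], [6]
  1-simplices (9): [0,1], [0,5], [1,5], [2,4], [2,5], [3,5], [3,6], [4,5], [5,6]

giving chain groups C_0 ≅ Z^7, C_1 ≅ Z^9.

The boundary map ∂_1: C_1 → C_0 maps an edge to its endpoints' difference, ∂[p,q] = q − p.
The resulting 7×9 matrix has rank 6, and its Smith normal form has invariant factors (1,1,1,1,1,1).

Computing H_k = (kernel of ∂_k) / (image of ∂_{k+1}):

  H_0: rank C_0 − rank ∂_1 = 7 − 6 = 1, and the invariant factors of ∂_1 are all 1, so H_0 = Z.
  H_1: rank ker ∂_1 − rank ∂_2 = (9 − 6) − 0 = 3, and there is no ∂_2, so H_1 = Z^3.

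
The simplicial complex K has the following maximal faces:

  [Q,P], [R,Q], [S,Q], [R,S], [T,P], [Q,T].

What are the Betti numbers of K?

Take the total order P < Q < R < S < T on the vertex set. Then K (dimension 1) consists of the simplices:

  0-simplices (5): P, Q, R, S, T
  1-simplices (6): PQ, PT, QR, QS, QT, RS

so the chain groups are C_0 ≅ Z^5, C_1 ≅ Z^6.

∂_1: C_1 → C_0 maps an edge to its endpoints' difference, ∂[p,q] = q − p.
The resulting 5×6 matrix has rank 4, and its Smith normal form has invariant factors (1,1,1,1).

Computing H_k = (kernel of ∂_k) / (image of ∂_{k+1}):

  H_0: rank C_0 − rank ∂_1 = 5 − 4 = 1, and the invariant factors of ∂_1 are all 1, so H_0 = Z.
  H_1: rank ker ∂_1 − rank ∂_2 = (6 − 4) − 0 = 2, and there is no ∂_2, so H_1 = Z^2.

(K is a triangulation of a wedge of 2 circles.)

Hence the Betti numbers are b_0 = 1, b_1 = 2.

b_0 = 1, b_1 = 2.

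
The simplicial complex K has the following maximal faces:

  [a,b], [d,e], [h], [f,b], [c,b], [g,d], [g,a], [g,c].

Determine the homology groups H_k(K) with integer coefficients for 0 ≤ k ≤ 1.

H_0 ≅ Z^2,  H_1 ≅ Z.

Take the total order a < b < c < d < e < f < g < h on the vertex set. Then K (dimension 1) consists of the simplices:

  0-simplices (8): a, b, c, d, e, f, g, h
  1-simplices (7): ab, ag, bc, bf, cg, de, dg

so the chain groups are C_0 ≅ Z^8, C_1 ≅ Z^7.

Boundary ∂_1: C_1 → C_0 sends each edge [p,q] (with p < q) to q − p.
The 8×7 boundary matrix has rank 6 and Smith normal form diag(1,1,1,1,1,1).

From H_k ≅ ker(∂_k) / im(∂_{k+1}) we obtain:

  H_0: rank C_0 − rank ∂_1 = 8 − 6 = 2, and the invariant factors of ∂_1 are all 1, so H_0 = Z^2.
  H_1: rank ker ∂_1 − rank ∂_2 = (7 − 6) − 0 = 1, and there is no ∂_2, so H_1 = Z.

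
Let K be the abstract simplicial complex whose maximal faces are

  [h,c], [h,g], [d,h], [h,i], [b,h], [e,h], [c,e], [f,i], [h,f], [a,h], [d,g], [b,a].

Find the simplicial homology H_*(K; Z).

H_0 = Z,  H_1 = Z^4.

Fix the vertex order a < b < c < d < e < f < g < h < i and write every simplex with vertices in increasing order. Then dim K = 1 and the simplices of K are:

  0-simplices (9): a, b, c, d, e, f, g, h, i
  1-simplices (12): ab, ah, bh, ce, ch, dg, dh, eh, fh, fi, gh, hi

so the chain groups are C_0 ≅ Z^9, C_1 ≅ Z^12.

The boundary map ∂_1: C_1 → C_0 sends each edge [p,q] (with p < q) to q − p. For instance
  ∂ah = h − a.
As a 9×12 matrix over Z this has rank 8, with invariant factors (1,1,1,1,1,1,1,1).

Reading off H_k = ker ∂_k / im ∂_{k+1}:

  H_0: rank C_0 − rank ∂_1 = 9 − 8 = 1, and the invariant factors of ∂_1 are all 1, so H_0 = Z.
  H_1: rank ker ∂_1 − rank ∂_2 = (12 − 8) − 0 = 4, and there is no ∂_2, so H_1 = Z^4.

As a check, the Euler characteristic is 9 − 12 = -3, which agrees with 1 − 4 = -3.
(K is a triangulation of a wedge of 4 circles.)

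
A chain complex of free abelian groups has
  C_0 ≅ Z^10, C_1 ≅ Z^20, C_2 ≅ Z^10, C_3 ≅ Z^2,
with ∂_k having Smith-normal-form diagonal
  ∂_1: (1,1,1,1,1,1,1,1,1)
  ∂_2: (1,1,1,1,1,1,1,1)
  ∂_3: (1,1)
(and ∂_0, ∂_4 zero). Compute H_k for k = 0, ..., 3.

H_0 = Z,  H_1 = Z^3,  H_2 = 0,  H_3 = 0.

H_0: b_0 = 10 − 0 − 9 = 1; torsion from ∂_1 factors > 1: none. So H_0 = Z.
H_1: b_1 = 20 − 9 − 8 = 3; torsion from ∂_2 factors > 1: none. So H_1 = Z^3.
H_2: b_2 = 10 − 8 − 2 = 0; torsion from ∂_3 factors > 1: none. So H_2 = 0.
H_3: b_3 = 2 − 2 − 0 = 0; torsion from ∂_4 factors > 1: none. So H_3 = 0.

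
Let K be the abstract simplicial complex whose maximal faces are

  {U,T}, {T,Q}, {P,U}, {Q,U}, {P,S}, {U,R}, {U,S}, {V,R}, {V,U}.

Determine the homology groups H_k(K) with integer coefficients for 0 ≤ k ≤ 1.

H_0 = Z,  H_1 = Z^3.

Fix the vertex order P < Q < R < S < T < U < V and write every simplex with vertices in increasing order. Then dim K = 1 and the simplices of K are:

  0-simplices (7): P, Q, R, S, T, U, V
  1-simplices (9): PS, PU, QT, QU, RU, RV, SU, TU, UV

so the chain groups are C_0 ≅ Z^7, C_1 ≅ Z^9.

∂_1: C_1 → C_0 sends each edge [p,q] (with p < q) to q − p.
As a 7×9 matrix over Z this has rank 6, with invariant factors (1,1,1,1,1,1).

From H_k ≅ ker(∂_k) / im(∂_{k+1}) we obtain:

  H_0: rank C_0 − rank ∂_1 = 7 − 6 = 1, and the invariant factors of ∂_1 are all 1, so H_0 ≅ Z.
  H_1: rank ker ∂_1 − rank ∂_2 = (9 − 6) − 0 = 3, and there is no ∂_2, so H_1 ≅ Z^3.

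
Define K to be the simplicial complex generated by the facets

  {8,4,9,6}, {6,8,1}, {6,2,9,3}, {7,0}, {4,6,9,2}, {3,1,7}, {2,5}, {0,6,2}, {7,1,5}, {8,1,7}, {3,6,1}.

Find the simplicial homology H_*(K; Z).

Take the total order 0 < 1 < 2 < 3 < 4 < 5 < 6 < 7 < 8 < 9 on the vertex set. Then K (dimension 3) consists of the simplices:

  0-simplices (10): [0], [1], [2], [3], [4], [5], [6], [7], [8], [9]
  1-simplices (24): (24 of them)
  2-simplices (16): [0,2,6], [1,3,6], [1,3,7], [1,5,7], [1,6,8], [1,7,8], [2,3,6], [2,3,9], [2,4,6], [2,4,9], [2,6,9], [3,6,9], [4,6,8], [4,6,9], [4,8,9], [6,8,9]
  3-simplices (3): [2,3,6,9], [2,4,6,9], [4,6,8,9]

Hence C_0 ≅ Z^10, C_1 ≅ Z^24, C_2 ≅ Z^16, C_3 ≅ Z^3.

∂_1: C_1 → C_0 is given by ∂[p,q] = [q] − [p].
This gives a 10×24 integer matrix of rank 9; reducing to Smith normal form yields diagonal entries (1,1,1,1,1,1,1,1,1).

Boundary ∂_2: C_2 → C_1 sends each 2-simplex [p,q,r] to [q,r] − [p,r] + [p,q]. For instance
  ∂[3,6,9] = [6,9] − [3,9] + [3,6],
  ∂[4,6,9] = [6,9] − [4,9] + [4,6].
The 24×16 boundary matrix has rank 13 and Smith normal form diag(1,1,1,1,1,1,1,1,1,1,1,1,1).

The boundary map ∂_3: C_3 → C_2 sends each 3-simplex σ to the alternating sum Σ_i (−1)^i (σ with its i-th vertex removed). For instance
  ∂[2,4,6,9] = [4,6,9] − [2,6,9] + [2,4,9] − [2,4,6],
  ∂[2,3,6,9] = [3,6,9] − [2,6,9] + [2,3,9] − [2,3,6].
The resulting 16×3 matrix has rank 3, and its Smith normal form has invariant factors (1,1,1).

From H_k ≅ ker(∂_k) / im(∂_{k+1}) we obtain:

  H_0: rank C_0 − rank ∂_1 = 10 − 9 = 1, and the invariant factors of ∂_1 are all 1, so H_0 = Z.
  H_1: rank ker ∂_1 − rank ∂_2 = (24 − 9) − 13 = 2, and the invariant factors of ∂_2 are all 1, so H_1 = Z^2.
  H_2: rank ker ∂_2 − rank ∂_3 = (16 − 13) − 3 = 0, and the invariant factors of ∂_3 are all 1, so H_2 = 0.
  H_3: rank ker ∂_3 − rank ∂_4 = (3 − 3) − 0 = 0, and there is no ∂_4, so H_3 = 0.

As a check, the Euler characteristic is 10 − 24 + 16 − 3 = -1, which agrees with 1 − 2 + 0 − 0 = -1.

H_0 ≅ Z,  H_1 ≅ Z^2,  H_2 = 0,  H_3 = 0.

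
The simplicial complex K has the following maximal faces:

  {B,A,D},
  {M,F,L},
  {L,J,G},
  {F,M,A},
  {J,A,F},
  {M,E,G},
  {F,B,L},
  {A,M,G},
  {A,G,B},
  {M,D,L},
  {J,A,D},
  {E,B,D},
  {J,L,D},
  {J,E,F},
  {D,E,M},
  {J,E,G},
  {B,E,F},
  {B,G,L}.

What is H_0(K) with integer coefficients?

H_0 ≅ Z.

Order the vertices as A < B < D < E < F < G < J < L < M. Listing each simplex with vertices in this order, K has dimension 2 with simplices:

  0-simplices (9): A, B, D, E, F, G, J, L, M
  1-simplices (27): AB, AD, AF, AG, AJ, AM, BD, BE, BF, BG, BL, DE, DJ, DL, DM, EF, EG, EJ, EM, FJ, FL, FM, GJ, GL, GM, JL, LM
  2-simplices (18): ABD, ABG, ADJ, AFJ, AFM, AGM, BDE, BEF, BFL, BGL, DEM, DJL, DLM, EFJ, EGJ, EGM, FLM, GJL

Hence C_0 ≅ Z^9, C_1 ≅ Z^27, C_2 ≅ Z^18.

The boundary map ∂_1: C_1 → C_0 sends each edge [p,q] (with p < q) to q − p.
The 9×27 boundary matrix has rank 8 and Smith normal form diag(1,1,1,1,1,1,1,1).

The boundary map ∂_2: C_2 → C_1 acts by ∂[p,q,r] = [q,r] − [p,r] + [p,q]. For instance
  ∂EGM = GM − EM + EG,
  ∂AGM = GM − AM + AG.
This gives a 27×18 integer matrix of rank 17; reducing to Smith normal form yields diagonal entries (1,1,1,1,1,1,1,1,1,1,1,1,1,1,1,1,1).

Computing H_k = (kernel of ∂_k) / (image of ∂_{k+1}):

  H_0: rank C_0 − rank ∂_1 = 9 − 8 = 1, and the invariant factors of ∂_1 are all 1, so H_0 = Z.

(K is a triangulation of the torus T^2.)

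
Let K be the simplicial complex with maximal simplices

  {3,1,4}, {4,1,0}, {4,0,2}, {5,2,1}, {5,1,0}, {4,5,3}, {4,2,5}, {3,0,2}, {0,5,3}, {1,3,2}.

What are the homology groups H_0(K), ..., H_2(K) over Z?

We work with the vertex ordering 0 < 1 < 2 < 3 < 4 < 5. The simplices of K, each written with vertices in increasing order, are:

  0-simplices (6): [0], [1], [2], [3], [4], [5]
  1-simplices (15): [0,1], [0,2], [0,3], [0,4], [0,5], [1,2], [1,3], [1,4], [1,5], [2,3], [2,4], [2,5], [3,4], [3,5], [4,5]
  2-simplices (10): [0,1,4], [0,1,5], [0,2,3], [0,2,4], [0,3,5], [1,2,3], [1,2,5], [1,3,4], [2,4,5], [3,4,5]

so the chain groups are C_0 ≅ Z^6, C_1 ≅ Z^15, C_2 ≅ Z^10.

The boundary map ∂_1: C_1 → C_0 sends each edge [p,q] (with p < q) to q − p. For instance
  ∂[2,3] = [3] − [2].
The resulting 6×15 matrix has rank 5, and its Smith normal form has invariant factors (1,1,1,1,1).

The boundary map ∂_2: C_2 → C_1 sends each 2-simplex [p,q,r] to [q,r] − [p,r] + [p,q]. For instance
  ∂[0,1,5] = [1,5] − [0,5] + [0,1],
  ∂[1,2,5] = [2,5] − [1,5] + [1,2].
As a 15×10 matrix over Z this has rank 10, with invariant factors (1,1,1,1,1,1,1,1,1,2).

From H_k ≅ ker(∂_k) / im(∂_{k+1}) we obtain:

  H_0: rank C_0 − rank ∂_1 = 6 − 5 = 1, and the invariant factors of ∂_1 are all 1, so H_0 = Z.
  H_1: rank ker ∂_1 − rank ∂_2 = (15 − 5) − 10 = 0, and ∂_2 has invariant factor 2 > 1, so H_1 = Z_2.
  H_2: rank ker ∂_2 − rank ∂_3 = (10 − 10) − 0 = 0, and there is no ∂_3, so H_2 = 0.

H_0 ≅ Z,  H_1 ≅ Z_2,  H_2 = 0.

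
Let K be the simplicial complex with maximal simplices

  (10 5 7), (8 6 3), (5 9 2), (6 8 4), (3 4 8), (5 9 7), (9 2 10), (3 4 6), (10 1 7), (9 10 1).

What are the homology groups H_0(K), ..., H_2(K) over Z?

Order the vertices as 1 < 2 < 3 < 4 < 5 < 6 < 7 < 8 < 9 < 10. Listing each simplex with vertices in this order, K has dimension 2 with simplices:

  0-simplices (10): [1], [2], [3], [4], [5], [6], [7], [8], [9], [10]
  1-simplices (18): [1,7], [1,9], [1,10], [2,5], [2,9], [2,10], [3,4], [3,6], [3,8], [4,6], [4,8], [5,7], [5,9], [5,10], [6,8], [7,9], [7,10], [9,10]
  2-simplices (10): [1,7,10], [1,9,10], [2,5,9], [2,9,10], [3,4,6], [3,4,8], [3,6,8], [4,6,8], [5,7,9], [5,7,10]

Hence C_0 ≅ Z^10, C_1 ≅ Z^18, C_2 ≅ Z^10.

Boundary ∂_1: C_1 → C_0 is given by ∂[p,q] = [q] − [p].
As a 10×18 matrix over Z this has rank 8, with invariant factors (1,1,1,1,1,1,1,1).

The boundary map ∂_2: C_2 → C_1 sends each 2-simplex [p,q,r] to [q,r] − [p,r] + [p,q]. For instance
  ∂[2,9,10] = [9,10] − [2,10] + [2,9],
  ∂[3,4,8] = [4,8] − [3,8] + [3,4].
This gives a 18×10 integer matrix of rank 9; reducing to Smith normal form yields diagonal entries (1,1,1,1,1,1,1,1,1).

From H_k ≅ ker(∂_k) / im(∂_{k+1}) we obtain:

  H_0: rank C_0 − rank ∂_1 = 10 − 8 = 2, and the invariant factors of ∂_1 are all 1, so H_0 ≅ Z^2.
  H_1: rank ker ∂_1 − rank ∂_2 = (18 − 8) − 9 = 1, and the invariant factors of ∂_2 are all 1, so H_1 ≅ Z.
  H_2: rank ker ∂_2 − rank ∂_3 = (10 − 9) − 0 = 1, and there is no ∂_3, so H_2 ≅ Z.

As a check, the Euler characteristic is 10 − 18 + 10 = 2, which agrees with 2 − 1 + 1 = 2.
(K is a triangulation of the disjoint union of the 2-sphere S^2 and the cylinder S^1 x I.)

H_0 ≅ Z^2,  H_1 ≅ Z,  H_2 ≅ Z.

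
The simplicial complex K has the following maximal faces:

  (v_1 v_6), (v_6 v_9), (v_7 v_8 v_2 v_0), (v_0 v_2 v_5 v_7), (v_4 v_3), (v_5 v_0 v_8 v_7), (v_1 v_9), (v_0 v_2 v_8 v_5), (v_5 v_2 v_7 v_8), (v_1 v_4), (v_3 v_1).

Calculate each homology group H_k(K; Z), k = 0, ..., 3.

H_0 = Z^2,  H_1 = Z^2,  H_2 = 0,  H_3 = Z.

Fix the vertex order v_0 < v_1 < v_2 < v_3 < v_4 < v_5 < v_6 < v_7 < v_8 < v_9 and write every simplex with vertices in increasing order. Then dim K = 3 and the simplices of K are:

  0-simplices (10): [v_0], [v_1], [v_2], [v_3], [v_4], [v_5], [v_6], [v_7], [v_8], [v_9]
  1-simplices (16): (16 of them)
  2-simplices (10): [v_0,v_2,v_5], [v_0,v_2,v_7], [v_0,v_2,v_8], [v_0,v_5,v_7], [v_0,v_5,v_8], [v_0,v_7,v_8], [v_2,v_5,v_7], [v_2,v_5,v_8], [v_2,v_7,v_8], [v_5,v_7,v_8]
  3-simplices (5): [v_0,v_2,v_5,v_7], [v_0,v_2,v_5,v_8], [v_0,v_2,v_7,v_8], [v_0,v_5,v_7,v_8], [v_2,v_5,v_7,v_8]

Hence C_0 ≅ Z^10, C_1 ≅ Z^16, C_2 ≅ Z^10, C_3 ≅ Z^5.

Boundary ∂_1: C_1 → C_0 maps an edge to its endpoints' difference, ∂[p,q] = q − p. For instance
  ∂[v_1,v_4] = [v_4] − [v_1].
The resulting 10×16 matrix has rank 8, and its Smith normal form has invariant factors (1,1,1,1,1,1,1,1).

∂_2: C_2 → C_1 acts by ∂[p,q,r] = [q,r] − [p,r] + [p,q]. For instance
  ∂[v_0,v_2,v_5] = [v_2,v_5] − [v_0,v_5] + [v_0,v_2],
  ∂[v_2,v_7,v_8] = [v_7,v_8] − [v_2,v_8] + [v_2,v_7].
This gives a 16×10 integer matrix of rank 6; reducing to Smith normal form yields diagonal entries (1,1,1,1,1,1).

∂_3: C_3 → C_2 sends each 3-simplex σ to the alternating sum Σ_i (−1)^i (σ with its i-th vertex removed). For instance
  ∂[v_0,v_2,v_5,v_8] = [v_2,v_5,v_8] − [v_0,v_5,v_8] + [v_0,v_2,v_8] − [v_0,v_2,v_5],
  ∂[v_2,v_5,v_7,v_8] = [v_5,v_7,v_8] − [v_2,v_7,v_8] + [v_2,v_5,v_8] − [v_2,v_5,v_7].
The 10×5 boundary matrix has rank 4 and Smith normal form diag(1,1,1,1).

Now H_k = ker ∂_k / im ∂_{k+1}, so:

  H_0: rank C_0 − rank ∂_1 = 10 − 8 = 2, and the invariant factors of ∂_1 are all 1, so H_0 ≅ Z^2.
  H_1: rank ker ∂_1 − rank ∂_2 = (16 − 8) − 6 = 2, and the invariant factors of ∂_2 are all 1, so H_1 ≅ Z^2.
  H_2: rank ker ∂_2 − rank ∂_3 = (10 − 6) − 4 = 0, and the invariant factors of ∂_3 are all 1, so H_2 ≅ 0.
  H_3: rank ker ∂_3 − rank ∂_4 = (5 − 4) − 0 = 1, and there is no ∂_4, so H_3 ≅ Z.

As a check, the Euler characteristic is 10 − 16 + 10 − 5 = -1, which agrees with 2 − 2 + 0 − 1 = -1.
(K is a triangulation of the disjoint union of a wedge of 2 circles and the 3-sphere S^3.)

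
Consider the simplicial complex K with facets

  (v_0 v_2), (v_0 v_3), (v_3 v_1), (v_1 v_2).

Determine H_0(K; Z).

H_0 ≅ Z.

Order the vertices as v_0 < v_1 < v_2 < v_3. Listing each simplex with vertices in this order, K has dimension 1 with simplices:

  0-simplices (4): [v_0], [v_1], [v_2], [v_3]
  1-simplices (4): [v_0,v_2], [v_0,v_3], [v_1,v_2], [v_1,v_3]

giving chain groups C_0 ≅ Z^4, C_1 ≅ Z^4.

∂_1: C_1 → C_0 sends each edge [p,q] (with p < q) to q − p.
As a 4×4 matrix over Z this has rank 3, with invariant factors (1,1,1).

Computing H_k = (kernel of ∂_k) / (image of ∂_{k+1}):

  H_0: rank C_0 − rank ∂_1 = 4 − 3 = 1, and the invariant factors of ∂_1 are all 1, so H_0 ≅ Z.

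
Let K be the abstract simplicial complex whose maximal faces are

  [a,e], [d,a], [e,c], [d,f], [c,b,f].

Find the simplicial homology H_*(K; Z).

We work with the vertex ordering a < b < c < d < e < f. The simplices of K, each written with vertices in increasing order, are:

  0-simplices (6): a, b, c, d, e, f
  1-simplices (7): ad, ae, bc, bf, ce, cf, df
  2-simplices (1): bcf

Hence C_0 ≅ Z^6, C_1 ≅ Z^7, C_2 ≅ Z^1.

∂_1: C_1 → C_0 sends each edge [p,q] (with p < q) to q − p.
The 6×7 boundary matrix has rank 5 and Smith normal form diag(1,1,1,1,1).

∂_2: C_2 → C_1 sends each 2-simplex [p,q,r] to [q,r] − [p,r] + [p,q]. For instance
  ∂bcf = cf − bf + bc.
The 7×1 boundary matrix has rank 1 and Smith normal form diag(1).

Computing H_k = (kernel of ∂_k) / (image of ∂_{k+1}):

  H_0: rank C_0 − rank ∂_1 = 6 − 5 = 1, and the invariant factors of ∂_1 are all 1, so H_0 = Z.
  H_1: rank ker ∂_1 − rank ∂_2 = (7 − 5) − 1 = 1, and the invariant factors of ∂_2 are all 1, so H_1 = Z.
  H_2: rank ker ∂_2 − rank ∂_3 = (1 − 1) − 0 = 0, and there is no ∂_3, so H_2 = 0.

As a check, the Euler characteristic is 6 − 7 + 1 = 0, which agrees with 1 − 1 + 0 = 0.

H_0 = Z,  H_1 = Z,  H_2 = 0.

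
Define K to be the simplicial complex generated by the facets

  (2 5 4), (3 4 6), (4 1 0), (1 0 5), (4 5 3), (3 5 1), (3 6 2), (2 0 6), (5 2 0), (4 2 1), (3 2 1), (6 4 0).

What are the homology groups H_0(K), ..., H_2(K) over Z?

H_0 = Z,  H_1 = Z/2,  H_2 = 0.

Order the vertices as 0 < 1 < 2 < 3 < 4 < 5 < 6. Listing each simplex with vertices in this order, K has dimension 2 with simplices:

  0-simplices (7): [0], [1], [2], [3], [4], [5], [6]
  1-simplices (18): [0,1], [0,2], [0,4], [0,5], [0,6], [1,2], [1,3], [1,4], [1,5], [2,3], [2,4], [2,5], [2,6], [3,4], [3,5], [3,6], [4,5], [4,6]
  2-simplices (12): [0,1,4], [0,1,5], [0,2,5], [0,2,6], [0,4,6], [1,2,3], [1,2,4], [1,3,5], [2,3,6], [2,4,5], [3,4,5], [3,4,6]

giving chain groups C_0 ≅ Z^7, C_1 ≅ Z^18, C_2 ≅ Z^12.

The boundary map ∂_1: C_1 → C_0 maps an edge to its endpoints' difference, ∂[p,q] = q − p. For instance
  ∂[2,3] = [3] − [2].
The resulting 7×18 matrix has rank 6, and its Smith normal form has invariant factors (1,1,1,1,1,1).

∂_2: C_2 → C_1 sends each 2-simplex [p,q,r] to [q,r] − [p,r] + [p,q]. For instance
  ∂[0,4,6] = [4,6] − [0,6] + [0,4],
  ∂[2,4,5] = [4,5] − [2,5] + [2,4].
The resulting 18×12 matrix has rank 12, and its Smith normal form has invariant factors (1,1,1,1,1,1,1,1,1,1,1,2).

Now H_k = ker ∂_k / im ∂_{k+1}, so:

  H_0: rank C_0 − rank ∂_1 = 7 − 6 = 1, and the invariant factors of ∂_1 are all 1, so H_0 ≅ Z.
  H_1: rank ker ∂_1 − rank ∂_2 = (18 − 6) − 12 = 0, and ∂_2 has invariant factor 2 > 1, so H_1 ≅ Z/2.
  H_2: rank ker ∂_2 − rank ∂_3 = (12 − 12) − 0 = 0, and there is no ∂_3, so H_2 ≅ 0.

As a check, the Euler characteristic is 7 − 18 + 12 = 1, which agrees with 1 − 0 + 0 = 1.
(K is a triangulation of the real projective plane RP^2.)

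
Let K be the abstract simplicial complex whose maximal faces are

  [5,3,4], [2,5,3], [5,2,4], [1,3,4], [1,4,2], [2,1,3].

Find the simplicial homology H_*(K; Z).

We work with the vertex ordering 1 < 2 < 3 < 4 < 5. The simplices of K, each written with vertices in increasing order, are:

  0-simplices (5): [1], [2], [3], [4], [5]
  1-simplices (9): [1,2], [1,3], [1,4], [2,3], [2,4], [2,5], [3,4], [3,5], [4,5]
  2-simplices (6): [1,2,3], [1,2,4], [1,3,4], [2,3,5], [2,4,5], [3,4,5]

Hence C_0 ≅ Z^5, C_1 ≅ Z^9, C_2 ≅ Z^6.

The boundary map ∂_1: C_1 → C_0 maps an edge to its endpoints' difference, ∂[p,q] = q − p. For instance
  ∂[1,2] = [2] − [1].
The resulting 5×9 matrix has rank 4, and its Smith normal form has invariant factors (1,1,1,1).

∂_2: C_2 → C_1 maps a triangle to the signed sum of its edges. For instance
  ∂[1,2,3] = [2,3] − [1,3] + [1,2],
  ∂[3,4,5] = [4,5] − [3,5] + [3,4].
The resulting 9×6 matrix has rank 5, and its Smith normal form has invariant factors (1,1,1,1,1).

From H_k ≅ ker(∂_k) / im(∂_{k+1}) we obtain:

  H_0: rank C_0 − rank ∂_1 = 5 − 4 = 1, and the invariant factors of ∂_1 are all 1, so H_0 ≅ Z.
  H_1: rank ker ∂_1 − rank ∂_2 = (9 − 4) − 5 = 0, and the invariant factors of ∂_2 are all 1, so H_1 ≅ 0.
  H_2: rank ker ∂_2 − rank ∂_3 = (6 − 5) − 0 = 1, and there is no ∂_3, so H_2 ≅ Z.

As a check, the Euler characteristic is 5 − 9 + 6 = 2, which agrees with 1 − 0 + 1 = 2.

H_0 = Z,  H_1 = 0,  H_2 = Z.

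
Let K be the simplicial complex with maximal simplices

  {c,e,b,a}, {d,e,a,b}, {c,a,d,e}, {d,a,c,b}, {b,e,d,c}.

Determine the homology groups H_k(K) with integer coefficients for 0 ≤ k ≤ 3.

We work with the vertex ordering a < b < c < d < e. The simplices of K, each written with vertices in increasing order, are:

  0-simplices (5): a, b, c, d, e
  1-simplices (10): ab, ac, ad, ae, bc, bd, be, cd, ce, de
  2-simplices (10): abc, abd, abe, acd, ace, ade, bcd, bce, bde, cde
  3-simplices (5): abcd, abce, abde, acde, bcde

giving chain groups C_0 ≅ Z^5, C_1 ≅ Z^10, C_2 ≅ Z^10, C_3 ≅ Z^5.

The boundary map ∂_1: C_1 → C_0 sends each edge [p,q] (with p < q) to q − p. For instance
  ∂ae = e − a.
The 5×10 boundary matrix has rank 4 and Smith normal form diag(1,1,1,1).

The boundary map ∂_2: C_2 → C_1 sends each 2-simplex [p,q,r] to [q,r] − [p,r] + [p,q]. For instance
  ∂ade = de − ae + ad,
  ∂bce = ce − be + bc.
The 10×10 boundary matrix has rank 6 and Smith normal form diag(1,1,1,1,1,1).

Boundary ∂_3: C_3 → C_2 sends each 3-simplex σ to the alternating sum Σ_i (−1)^i (σ with its i-th vertex removed). For instance
  ∂abce = bce − ace + abe − abc,
  ∂acde = cde − ade + ace − acd.
As a 10×5 matrix over Z this has rank 4, with invariant factors (1,1,1,1).

From H_k ≅ ker(∂_k) / im(∂_{k+1}) we obtain:

  H_0: rank C_0 − rank ∂_1 = 5 − 4 = 1, and the invariant factors of ∂_1 are all 1, so H_0 = Z.
  H_1: rank ker ∂_1 − rank ∂_2 = (10 − 4) − 6 = 0, and the invariant factors of ∂_2 are all 1, so H_1 = 0.
  H_2: rank ker ∂_2 − rank ∂_3 = (10 − 6) − 4 = 0, and the invariant factors of ∂_3 are all 1, so H_2 = 0.
  H_3: rank ker ∂_3 − rank ∂_4 = (5 − 4) − 0 = 1, and there is no ∂_4, so H_3 = Z.

H_0 ≅ Z,  H_1 = 0,  H_2 = 0,  H_3 ≅ Z.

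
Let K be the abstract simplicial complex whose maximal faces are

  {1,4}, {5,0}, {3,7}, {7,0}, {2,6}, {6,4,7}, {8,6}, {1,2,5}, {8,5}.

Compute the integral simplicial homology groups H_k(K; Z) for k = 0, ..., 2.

H_0 = Z,  H_1 = Z^3,  H_2 = 0.

K has 9 vertices, 13 edges, 2 triangles.
rank ∂_0 = 0, rank ∂_1 = 8 ⇒ b_0 = 9 − 0 − 8 = 1; all invariant factors of ∂_1 are 1 so no torsion. So H_0 ≅ Z.
rank ∂_1 = 8, rank ∂_2 = 2 ⇒ b_1 = 13 − 8 − 2 = 3; all invariant factors of ∂_2 are 1 so no torsion. So H_1 ≅ Z^3.
rank ∂_2 = 2, rank ∂_3 = 0 ⇒ b_2 = 2 − 2 − 0 = 0. So H_2 ≅ 0.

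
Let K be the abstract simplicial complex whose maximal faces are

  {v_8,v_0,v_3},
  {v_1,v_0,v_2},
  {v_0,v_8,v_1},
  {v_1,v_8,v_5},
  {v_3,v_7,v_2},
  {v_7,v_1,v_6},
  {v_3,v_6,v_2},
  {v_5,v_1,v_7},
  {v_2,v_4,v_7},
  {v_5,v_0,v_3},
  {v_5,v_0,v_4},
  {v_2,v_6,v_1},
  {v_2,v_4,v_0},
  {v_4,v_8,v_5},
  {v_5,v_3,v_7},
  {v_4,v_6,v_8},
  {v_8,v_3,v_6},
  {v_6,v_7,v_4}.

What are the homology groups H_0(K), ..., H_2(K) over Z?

Take the total order v_0 < v_1 < v_2 < v_3 < v_4 < v_5 < v_6 < v_7 < v_8 on the vertex set. Then K (dimension 2) consists of the simplices:

  0-simplices (9): [v_0], [v_1], [v_2], [v_3], [v_4], [v_5], [v_6], [v_7], [v_8]
  1-simplices (27): (27 of them)
  2-simplices (18): (18 of them)

so the chain groups are C_0 ≅ Z^9, C_1 ≅ Z^27, C_2 ≅ Z^18.

Boundary ∂_1: C_1 → C_0 maps an edge to its endpoints' difference, ∂[p,q] = q − p. For instance
  ∂[v_1,v_2] = [v_2] − [v_1].
The 9×27 boundary matrix has rank 8 and Smith normal form diag(1,1,1,1,1,1,1,1).

∂_2: C_2 → C_1 maps a triangle to the signed sum of its edges. For instance
  ∂[v_1,v_5,v_8] = [v_5,v_8] − [v_1,v_8] + [v_1,v_5],
  ∂[v_4,v_6,v_8] = [v_6,v_8] − [v_4,v_8] + [v_4,v_6].
This gives a 27×18 integer matrix of rank 18; reducing to Smith normal form yields diagonal entries (1,1,1,1,1,1,1,1,1,1,1,1,1,1,1,1,1,2).

Reading off H_k = ker ∂_k / im ∂_{k+1}:

  H_0: rank C_0 − rank ∂_1 = 9 − 8 = 1, and the invariant factors of ∂_1 are all 1, so H_0 ≅ Z.
  H_1: rank ker ∂_1 − rank ∂_2 = (27 − 8) − 18 = 1, and ∂_2 has invariant factor 2 > 1, so H_1 ≅ Z ⊕ Z/2.
  H_2: rank ker ∂_2 − rank ∂_3 = (18 − 18) − 0 = 0, and there is no ∂_3, so H_2 ≅ 0.

(K is a triangulation of the Klein bottle.)

H_0 ≅ Z,  H_1 ≅ Z ⊕ Z/2,  H_2 = 0.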